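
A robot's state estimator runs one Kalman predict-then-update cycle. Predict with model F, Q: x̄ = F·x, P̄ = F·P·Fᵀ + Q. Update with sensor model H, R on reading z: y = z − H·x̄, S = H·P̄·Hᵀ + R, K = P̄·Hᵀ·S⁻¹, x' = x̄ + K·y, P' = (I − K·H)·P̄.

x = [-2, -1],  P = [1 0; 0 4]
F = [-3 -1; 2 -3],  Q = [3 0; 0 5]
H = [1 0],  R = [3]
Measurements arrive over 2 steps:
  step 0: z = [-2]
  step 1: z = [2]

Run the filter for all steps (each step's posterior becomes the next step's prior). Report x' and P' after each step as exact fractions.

step 0: x' = [-11/19, -73/19], P' = [48/19 18/19; 18/19 819/19]
step 1: x' = [1050/491, 2353/491], P' = [1416/491 2295/491; 2295/491 99913/491]

step 0: x̄ = F·x = [7, -1]
step 0: P̄ = F·P·Fᵀ + Q = [16 6; 6 45]
step 0: y = z − H·x̄ = [-9]
step 0: S = H·P̄·Hᵀ + R = [19]
step 0: K = P̄·Hᵀ·S⁻¹ = [16/19; 6/19]
step 0: x' = x̄ + K·y = [-11/19, -73/19]
step 0: P' = (I − K·H)·P̄ = [48/19 18/19; 18/19 819/19]
step 1: x̄ = F·x = [106/19, 197/19]
step 1: P̄ = F·P·Fᵀ + Q = [1416/19 2295/19; 2295/19 7442/19]
step 1: y = z − H·x̄ = [-68/19]
step 1: S = H·P̄·Hᵀ + R = [1473/19]
step 1: K = P̄·Hᵀ·S⁻¹ = [472/491; 765/491]
step 1: x' = x̄ + K·y = [1050/491, 2353/491]
step 1: P' = (I − K·H)·P̄ = [1416/491 2295/491; 2295/491 99913/491]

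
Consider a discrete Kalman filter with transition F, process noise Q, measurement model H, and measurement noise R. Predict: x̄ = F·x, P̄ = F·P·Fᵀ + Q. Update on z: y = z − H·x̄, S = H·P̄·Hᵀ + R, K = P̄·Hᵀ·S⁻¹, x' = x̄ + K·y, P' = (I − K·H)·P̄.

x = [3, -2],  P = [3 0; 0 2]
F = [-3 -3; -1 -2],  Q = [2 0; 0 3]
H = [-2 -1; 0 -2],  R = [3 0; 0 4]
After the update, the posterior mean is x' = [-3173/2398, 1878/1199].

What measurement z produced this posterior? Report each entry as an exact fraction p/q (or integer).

x̄ = F·x = [-3, 1]
P̄ = F·P·Fᵀ + Q = [47 21; 21 14]
S = H·P̄·Hᵀ + R = [289 112; 112 60]
K = P̄·Hᵀ·S⁻¹ = [-549/1199 371/2398; -56/1199 -455/1199]
x' − x̄ = [4021/2398, 679/1199] = K·y
y = (KᵀK)⁻¹·Kᵀ·(x' − x̄) = [-4, -1]
z = y + H·x̄ = [-4, -1] + [5, -2] = [1, -3]

z = [1, -3]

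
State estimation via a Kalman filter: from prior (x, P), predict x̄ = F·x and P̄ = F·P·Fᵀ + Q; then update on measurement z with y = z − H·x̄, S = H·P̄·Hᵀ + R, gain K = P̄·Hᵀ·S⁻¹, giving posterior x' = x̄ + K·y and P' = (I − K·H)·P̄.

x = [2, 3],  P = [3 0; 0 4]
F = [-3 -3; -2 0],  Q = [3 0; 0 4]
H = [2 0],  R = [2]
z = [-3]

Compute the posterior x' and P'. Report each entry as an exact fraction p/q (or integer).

x̄ = F·x = [-15, -4]
P̄ = F·P·Fᵀ + Q = [66 18; 18 16]
y = z − H·x̄ = [27]
S = H·P̄·Hᵀ + R = [266]
K = P̄·Hᵀ·S⁻¹ = [66/133; 18/133]
x' = x̄ + K·y = [-213/133, -46/133]
P' = (I − K·H)·P̄ = [66/133 18/133; 18/133 1480/133]

x' = [-213/133, -46/133]
P' = [66/133 18/133; 18/133 1480/133]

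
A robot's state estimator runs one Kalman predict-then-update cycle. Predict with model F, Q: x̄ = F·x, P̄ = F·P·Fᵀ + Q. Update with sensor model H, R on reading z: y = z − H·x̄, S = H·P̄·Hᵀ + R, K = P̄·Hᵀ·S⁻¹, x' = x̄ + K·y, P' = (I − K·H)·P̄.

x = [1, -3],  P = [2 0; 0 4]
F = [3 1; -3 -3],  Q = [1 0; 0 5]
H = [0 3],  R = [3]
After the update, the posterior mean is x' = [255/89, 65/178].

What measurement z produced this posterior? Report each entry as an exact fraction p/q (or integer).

z = [1]

x̄ = F·x = [0, 6]
P̄ = F·P·Fᵀ + Q = [23 -30; -30 59]
S = H·P̄·Hᵀ + R = [534]
K = P̄·Hᵀ·S⁻¹ = [-15/89; 59/178]
x' − x̄ = [255/89, -1003/178] = K·y
y = (KᵀK)⁻¹·Kᵀ·(x' − x̄) = [-17]
z = y + H·x̄ = [-17] + [18] = [1]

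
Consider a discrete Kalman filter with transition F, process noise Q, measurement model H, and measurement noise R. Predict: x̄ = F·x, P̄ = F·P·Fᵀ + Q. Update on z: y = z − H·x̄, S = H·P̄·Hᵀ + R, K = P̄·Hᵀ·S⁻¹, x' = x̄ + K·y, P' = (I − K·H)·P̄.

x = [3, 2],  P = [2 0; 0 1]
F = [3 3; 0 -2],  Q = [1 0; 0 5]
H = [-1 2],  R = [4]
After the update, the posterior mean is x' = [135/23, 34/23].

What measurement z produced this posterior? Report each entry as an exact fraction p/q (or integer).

x̄ = F·x = [15, -4]
P̄ = F·P·Fᵀ + Q = [28 -6; -6 9]
S = H·P̄·Hᵀ + R = [92]
K = P̄·Hᵀ·S⁻¹ = [-10/23; 6/23]
x' − x̄ = [-210/23, 126/23] = K·y
y = (KᵀK)⁻¹·Kᵀ·(x' − x̄) = [21]
z = y + H·x̄ = [21] + [-23] = [-2]

z = [-2]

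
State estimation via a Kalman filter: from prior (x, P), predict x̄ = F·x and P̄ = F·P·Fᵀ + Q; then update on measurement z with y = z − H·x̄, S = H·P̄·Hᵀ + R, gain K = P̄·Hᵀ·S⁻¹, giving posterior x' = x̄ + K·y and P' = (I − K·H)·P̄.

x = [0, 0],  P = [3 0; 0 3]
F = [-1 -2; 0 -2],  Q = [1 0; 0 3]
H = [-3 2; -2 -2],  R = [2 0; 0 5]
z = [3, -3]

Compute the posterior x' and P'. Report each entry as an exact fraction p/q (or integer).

x' = [-4/1725, 813/575]
P' = [1424/5175 124/575; 124/575 291/575]

x̄ = F·x = [0, 0]
P̄ = F·P·Fᵀ + Q = [16 12; 12 15]
y = z − H·x̄ = [3, -3]
S = H·P̄·Hᵀ + R = [62 60; 60 225]
K = P̄·Hᵀ·S⁻¹ = [-68/345 -1016/5175; 21/115 -166/575]
x' = x̄ + K·y = [-4/1725, 813/575]
P' = (I − K·H)·P̄ = [1424/5175 124/575; 124/575 291/575]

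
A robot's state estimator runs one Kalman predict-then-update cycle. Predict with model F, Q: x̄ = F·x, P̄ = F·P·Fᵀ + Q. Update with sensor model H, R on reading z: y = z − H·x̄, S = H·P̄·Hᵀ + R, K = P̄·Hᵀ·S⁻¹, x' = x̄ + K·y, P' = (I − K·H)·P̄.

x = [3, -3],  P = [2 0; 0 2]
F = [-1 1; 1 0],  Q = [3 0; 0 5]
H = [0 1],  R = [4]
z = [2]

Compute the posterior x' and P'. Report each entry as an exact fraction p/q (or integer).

x' = [-64/11, 26/11]
P' = [73/11 -8/11; -8/11 28/11]

x̄ = F·x = [-6, 3]
P̄ = F·P·Fᵀ + Q = [7 -2; -2 7]
y = z − H·x̄ = [-1]
S = H·P̄·Hᵀ + R = [11]
K = P̄·Hᵀ·S⁻¹ = [-2/11; 7/11]
x' = x̄ + K·y = [-64/11, 26/11]
P' = (I − K·H)·P̄ = [73/11 -8/11; -8/11 28/11]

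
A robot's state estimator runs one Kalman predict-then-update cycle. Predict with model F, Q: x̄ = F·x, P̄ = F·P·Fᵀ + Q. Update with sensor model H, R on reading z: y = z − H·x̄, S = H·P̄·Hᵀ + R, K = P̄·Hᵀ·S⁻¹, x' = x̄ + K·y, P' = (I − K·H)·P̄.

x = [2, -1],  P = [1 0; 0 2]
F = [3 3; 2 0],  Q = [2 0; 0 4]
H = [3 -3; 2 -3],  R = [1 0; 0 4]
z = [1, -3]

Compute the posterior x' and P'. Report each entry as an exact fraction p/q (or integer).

x' = [945/232, 217/58]
P' = [1117/348 86/29; 86/29 82/29]

x̄ = F·x = [3, 4]
P̄ = F·P·Fᵀ + Q = [29 6; 6 8]
y = z − H·x̄ = [4, 3]
S = H·P̄·Hᵀ + R = [226 156; 156 120]
K = P̄·Hᵀ·S⁻¹ = [85/116 -431/696; 12/29 -37/58]
x' = x̄ + K·y = [945/232, 217/58]
P' = (I − K·H)·P̄ = [1117/348 86/29; 86/29 82/29]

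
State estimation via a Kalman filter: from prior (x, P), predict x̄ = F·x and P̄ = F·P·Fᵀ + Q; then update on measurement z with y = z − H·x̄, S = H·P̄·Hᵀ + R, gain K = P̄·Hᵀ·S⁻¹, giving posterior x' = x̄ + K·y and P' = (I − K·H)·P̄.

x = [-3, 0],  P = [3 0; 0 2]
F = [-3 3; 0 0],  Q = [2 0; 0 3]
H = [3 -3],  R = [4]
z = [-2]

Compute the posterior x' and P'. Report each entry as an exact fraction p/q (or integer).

x̄ = F·x = [9, 0]
P̄ = F·P·Fᵀ + Q = [47 0; 0 3]
y = z − H·x̄ = [-29]
S = H·P̄·Hᵀ + R = [454]
K = P̄·Hᵀ·S⁻¹ = [141/454; -9/454]
x' = x̄ + K·y = [-3/454, 261/454]
P' = (I − K·H)·P̄ = [1457/454 1269/454; 1269/454 1281/454]

x' = [-3/454, 261/454]
P' = [1457/454 1269/454; 1269/454 1281/454]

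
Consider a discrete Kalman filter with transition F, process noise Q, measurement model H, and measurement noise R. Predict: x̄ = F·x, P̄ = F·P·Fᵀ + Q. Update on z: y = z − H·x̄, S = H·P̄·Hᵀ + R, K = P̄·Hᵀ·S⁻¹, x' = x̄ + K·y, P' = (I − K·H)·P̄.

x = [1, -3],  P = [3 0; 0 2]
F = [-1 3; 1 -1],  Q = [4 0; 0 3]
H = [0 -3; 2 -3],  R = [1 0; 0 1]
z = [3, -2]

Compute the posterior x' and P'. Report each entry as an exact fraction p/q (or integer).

x' = [-11525/4637, -4492/4637]
P' = [2167/4637 705/4637; 705/4637 484/4637]

x̄ = F·x = [-10, 4]
P̄ = F·P·Fᵀ + Q = [25 -9; -9 8]
y = z − H·x̄ = [15, 30]
S = H·P̄·Hᵀ + R = [73 126; 126 281]
K = P̄·Hᵀ·S⁻¹ = [-2115/4637 2219/4637; -1452/4637 -42/4637]
x' = x̄ + K·y = [-11525/4637, -4492/4637]
P' = (I − K·H)·P̄ = [2167/4637 705/4637; 705/4637 484/4637]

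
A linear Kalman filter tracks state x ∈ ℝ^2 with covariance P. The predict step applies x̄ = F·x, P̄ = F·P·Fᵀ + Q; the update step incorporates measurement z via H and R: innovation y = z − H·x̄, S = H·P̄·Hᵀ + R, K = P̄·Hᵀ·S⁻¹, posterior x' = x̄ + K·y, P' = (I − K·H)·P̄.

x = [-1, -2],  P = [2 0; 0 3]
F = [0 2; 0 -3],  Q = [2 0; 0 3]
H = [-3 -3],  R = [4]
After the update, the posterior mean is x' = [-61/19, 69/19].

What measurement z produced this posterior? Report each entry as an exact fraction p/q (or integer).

z = [-1]

x̄ = F·x = [-4, 6]
P̄ = F·P·Fᵀ + Q = [14 -18; -18 30]
S = H·P̄·Hᵀ + R = [76]
K = P̄·Hᵀ·S⁻¹ = [3/19; -9/19]
x' − x̄ = [15/19, -45/19] = K·y
y = (KᵀK)⁻¹·Kᵀ·(x' − x̄) = [5]
z = y + H·x̄ = [5] + [-6] = [-1]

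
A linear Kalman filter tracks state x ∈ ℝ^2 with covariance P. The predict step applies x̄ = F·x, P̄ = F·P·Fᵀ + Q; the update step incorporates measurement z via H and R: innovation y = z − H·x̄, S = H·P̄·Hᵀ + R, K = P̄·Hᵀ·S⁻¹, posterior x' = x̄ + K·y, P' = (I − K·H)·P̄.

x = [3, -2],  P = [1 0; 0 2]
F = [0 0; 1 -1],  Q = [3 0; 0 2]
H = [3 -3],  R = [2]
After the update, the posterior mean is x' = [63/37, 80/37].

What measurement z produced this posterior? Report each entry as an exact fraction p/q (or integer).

z = [-1]

x̄ = F·x = [0, 5]
P̄ = F·P·Fᵀ + Q = [3 0; 0 5]
S = H·P̄·Hᵀ + R = [74]
K = P̄·Hᵀ·S⁻¹ = [9/74; -15/74]
x' − x̄ = [63/37, -105/37] = K·y
y = (KᵀK)⁻¹·Kᵀ·(x' − x̄) = [14]
z = y + H·x̄ = [14] + [-15] = [-1]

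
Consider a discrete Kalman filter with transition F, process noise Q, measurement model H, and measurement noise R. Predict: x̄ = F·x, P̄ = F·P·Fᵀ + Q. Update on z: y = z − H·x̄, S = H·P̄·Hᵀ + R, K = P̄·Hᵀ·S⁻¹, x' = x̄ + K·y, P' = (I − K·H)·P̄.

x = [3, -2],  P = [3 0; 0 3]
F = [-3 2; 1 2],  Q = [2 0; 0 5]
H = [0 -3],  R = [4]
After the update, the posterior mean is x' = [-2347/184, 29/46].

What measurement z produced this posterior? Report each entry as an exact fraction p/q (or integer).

z = [-2]

x̄ = F·x = [-13, -1]
P̄ = F·P·Fᵀ + Q = [41 3; 3 20]
S = H·P̄·Hᵀ + R = [184]
K = P̄·Hᵀ·S⁻¹ = [-9/184; -15/46]
x' − x̄ = [45/184, 75/46] = K·y
y = (KᵀK)⁻¹·Kᵀ·(x' − x̄) = [-5]
z = y + H·x̄ = [-5] + [3] = [-2]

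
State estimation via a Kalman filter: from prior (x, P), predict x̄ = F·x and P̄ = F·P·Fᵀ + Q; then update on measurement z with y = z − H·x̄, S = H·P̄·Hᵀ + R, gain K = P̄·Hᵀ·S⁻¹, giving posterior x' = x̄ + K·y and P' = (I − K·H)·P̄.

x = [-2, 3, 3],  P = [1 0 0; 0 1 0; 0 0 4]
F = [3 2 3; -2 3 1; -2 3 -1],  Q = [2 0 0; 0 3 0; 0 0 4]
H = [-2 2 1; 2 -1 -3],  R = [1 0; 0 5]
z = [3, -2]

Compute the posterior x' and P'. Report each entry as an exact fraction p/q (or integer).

x̄ = F·x = [9, 16, 10]
P̄ = F·P·Fᵀ + Q = [51 12 -12; 12 20 9; -12 9 21]
y = z − H·x̄ = [-21, 26]
S = H·P̄·Hᵀ + R = [294 -394; -394 568]
K = P̄·Hᵀ·S⁻¹ = [-369/2939 396/2939; 2569/5878 772/2939; -510/2939 -1701/5878]
x' = x̄ + K·y = [44496/2939, 80243/5878, 17987/2939]
P' = (I − K·H)·P̄ = [66783/2939 53601/2939 25995/2939; 53601/2939 88847/5878 39279/5878; 25995/2939 39279/5878 12201/2939]

x' = [44496/2939, 80243/5878, 17987/2939]
P' = [66783/2939 53601/2939 25995/2939; 53601/2939 88847/5878 39279/5878; 25995/2939 39279/5878 12201/2939]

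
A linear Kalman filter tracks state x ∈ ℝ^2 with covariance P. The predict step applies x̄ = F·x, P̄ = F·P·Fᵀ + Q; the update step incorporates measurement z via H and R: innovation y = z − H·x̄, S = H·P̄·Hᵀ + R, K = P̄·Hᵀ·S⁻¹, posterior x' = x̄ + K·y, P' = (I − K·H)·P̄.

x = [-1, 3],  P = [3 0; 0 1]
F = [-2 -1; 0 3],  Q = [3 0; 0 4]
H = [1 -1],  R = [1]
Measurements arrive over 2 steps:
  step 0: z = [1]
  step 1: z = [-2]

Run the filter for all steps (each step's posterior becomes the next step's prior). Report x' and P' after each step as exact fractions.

step 0: x' = [173/36, 37/9], P' = [215/36 49/9; 49/9 53/9]
step 1: x' = [-7249/3838, 430/1919], P' = [5677/1919 4733/1919; 4733/1919 5699/1919]

step 0: x̄ = F·x = [-1, 9]
step 0: P̄ = F·P·Fᵀ + Q = [16 -3; -3 13]
step 0: y = z − H·x̄ = [11]
step 0: S = H·P̄·Hᵀ + R = [36]
step 0: K = P̄·Hᵀ·S⁻¹ = [19/36; -4/9]
step 0: x' = x̄ + K·y = [173/36, 37/9]
step 0: P' = (I − K·H)·P̄ = [215/36 49/9; 49/9 53/9]
step 1: x̄ = F·x = [-247/18, 37/3]
step 1: P̄ = F·P·Fᵀ + Q = [491/9 -151/3; -151/3 57]
step 1: y = z − H·x̄ = [433/18]
step 1: S = H·P̄·Hᵀ + R = [1919/9]
step 1: K = P̄·Hᵀ·S⁻¹ = [944/1919; -966/1919]
step 1: x' = x̄ + K·y = [-7249/3838, 430/1919]
step 1: P' = (I − K·H)·P̄ = [5677/1919 4733/1919; 4733/1919 5699/1919]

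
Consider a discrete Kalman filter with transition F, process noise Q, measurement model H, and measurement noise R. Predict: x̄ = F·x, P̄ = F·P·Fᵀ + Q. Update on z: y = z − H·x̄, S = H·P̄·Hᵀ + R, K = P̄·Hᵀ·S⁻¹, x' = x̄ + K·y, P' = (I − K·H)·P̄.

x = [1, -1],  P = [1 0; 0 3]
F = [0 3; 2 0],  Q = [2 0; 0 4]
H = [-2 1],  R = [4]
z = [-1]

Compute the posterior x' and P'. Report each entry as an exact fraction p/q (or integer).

x̄ = F·x = [-3, 2]
P̄ = F·P·Fᵀ + Q = [29 0; 0 8]
y = z − H·x̄ = [-9]
S = H·P̄·Hᵀ + R = [128]
K = P̄·Hᵀ·S⁻¹ = [-29/64; 1/16]
x' = x̄ + K·y = [69/64, 23/16]
P' = (I − K·H)·P̄ = [87/32 29/8; 29/8 15/2]

x' = [69/64, 23/16]
P' = [87/32 29/8; 29/8 15/2]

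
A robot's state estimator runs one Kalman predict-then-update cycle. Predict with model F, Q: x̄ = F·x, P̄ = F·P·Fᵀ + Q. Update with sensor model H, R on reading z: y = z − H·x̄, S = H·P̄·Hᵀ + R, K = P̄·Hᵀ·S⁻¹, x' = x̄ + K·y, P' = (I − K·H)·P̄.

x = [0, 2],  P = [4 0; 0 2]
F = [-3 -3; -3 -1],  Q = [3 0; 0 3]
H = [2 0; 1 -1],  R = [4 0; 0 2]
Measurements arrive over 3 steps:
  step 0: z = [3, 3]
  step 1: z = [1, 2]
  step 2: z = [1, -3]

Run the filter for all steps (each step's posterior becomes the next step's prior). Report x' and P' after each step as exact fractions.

step 0: x' = [2079/1406, -965/1406], P' = [687/703 657/703; 657/703 1801/703]
step 1: x' = [72945/180998, -322741/180998], P' = [86223/90499 74985/90499; 74985/90499 586115/271497]
step 2: x' = [869709/3153722, 551115/286702], P' = [88518363/93034799 7014231/8457709; 7014231/8457709 18264671/8457709]

step 0: x̄ = F·x = [-6, -2]
step 0: P̄ = F·P·Fᵀ + Q = [57 42; 42 41]
step 0: y = z − H·x̄ = [15, 7]
step 0: S = H·P̄·Hᵀ + R = [232 30; 30 16]
step 0: K = P̄·Hᵀ·S⁻¹ = [687/1406 15/703; 657/1406 -572/703]
step 0: x' = x̄ + K·y = [2079/1406, -965/1406]
step 0: P' = (I − K·H)·P̄ = [687/703 657/703; 657/703 1801/703]
step 1: x̄ = F·x = [-1671/703, -2636/703]
step 1: P̄ = F·P·Fᵀ + Q = [36327/703 19470/703; 19470/703 14035/703]
step 1: y = z − H·x̄ = [4045/703, 441/703]
step 1: S = H·P̄·Hᵀ + R = [148120/703 33714/703; 33714/703 12828/703]
step 1: K = P̄·Hᵀ·S⁻¹ = [86223/180998 5619/90499; 74985/180998 -180580/271497]
step 1: x' = x̄ + K·y = [72945/180998, -322741/180998]
step 1: P' = (I − K·H)·P̄ = [86223/90499 74985/90499; 74985/90499 586115/271497]
step 2: x̄ = F·x = [374694/90499, 51953/90499]
step 2: P̄ = F·P·Fᵀ + Q = [4155579/90499 2261942/90499; 2261942/90499 5078357/271497]
step 2: y = z − H·x̄ = [-658889/90499, -594238/90499]
step 2: S = H·P̄·Hᵀ + R = [16984312/90499 3787274/90499; 3787274/90499 4516436/271497]
step 2: K = P̄·Hᵀ·S⁻¹ = [88518363/186069598 5680911/93034799; 7014231/16915418 -5625220/8457709]
step 2: x' = x̄ + K·y = [869709/3153722, 551115/286702]
step 2: P' = (I − K·H)·P̄ = [88518363/93034799 7014231/8457709; 7014231/8457709 18264671/8457709]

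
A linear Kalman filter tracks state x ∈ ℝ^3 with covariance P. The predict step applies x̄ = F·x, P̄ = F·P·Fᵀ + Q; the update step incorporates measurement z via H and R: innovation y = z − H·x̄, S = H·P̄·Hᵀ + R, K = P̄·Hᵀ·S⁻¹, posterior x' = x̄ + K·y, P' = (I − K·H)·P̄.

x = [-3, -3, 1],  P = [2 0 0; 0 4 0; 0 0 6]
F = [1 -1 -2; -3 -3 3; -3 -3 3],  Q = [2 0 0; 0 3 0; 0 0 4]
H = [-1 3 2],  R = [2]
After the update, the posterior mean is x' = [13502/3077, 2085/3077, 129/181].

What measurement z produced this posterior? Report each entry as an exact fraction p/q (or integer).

x̄ = F·x = [-2, 21, 21]
P̄ = F·P·Fᵀ + Q = [32 -30 -30; -30 111 108; -30 108 112]
S = H·P̄·Hᵀ + R = [3077]
K = P̄·Hᵀ·S⁻¹ = [-182/3077; 579/3077; 34/181]
x' − x̄ = [19656/3077, -62532/3077, -3672/181] = K·y
y = (KᵀK)⁻¹·Kᵀ·(x' − x̄) = [-108]
z = y + H·x̄ = [-108] + [107] = [-1]

z = [-1]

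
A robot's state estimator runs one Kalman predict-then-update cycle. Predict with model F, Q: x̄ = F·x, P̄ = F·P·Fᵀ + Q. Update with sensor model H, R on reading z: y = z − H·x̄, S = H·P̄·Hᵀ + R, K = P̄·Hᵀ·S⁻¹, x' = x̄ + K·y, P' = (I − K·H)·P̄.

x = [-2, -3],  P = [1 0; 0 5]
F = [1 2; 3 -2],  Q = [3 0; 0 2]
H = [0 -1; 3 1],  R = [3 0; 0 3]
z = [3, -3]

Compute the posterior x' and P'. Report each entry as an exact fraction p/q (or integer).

x̄ = F·x = [-8, 0]
P̄ = F·P·Fᵀ + Q = [24 -17; -17 31]
y = z − H·x̄ = [3, 21]
S = H·P̄·Hᵀ + R = [34 20; 20 148]
K = P̄·Hᵀ·S⁻¹ = [59/193 255/772; -349/386 -5/386]
x' = x̄ + K·y = [-113/772, -576/193]
P' = (I − K·H)·P̄ = [491/772 -177/193; -177/193 1047/386]

x' = [-113/772, -576/193]
P' = [491/772 -177/193; -177/193 1047/386]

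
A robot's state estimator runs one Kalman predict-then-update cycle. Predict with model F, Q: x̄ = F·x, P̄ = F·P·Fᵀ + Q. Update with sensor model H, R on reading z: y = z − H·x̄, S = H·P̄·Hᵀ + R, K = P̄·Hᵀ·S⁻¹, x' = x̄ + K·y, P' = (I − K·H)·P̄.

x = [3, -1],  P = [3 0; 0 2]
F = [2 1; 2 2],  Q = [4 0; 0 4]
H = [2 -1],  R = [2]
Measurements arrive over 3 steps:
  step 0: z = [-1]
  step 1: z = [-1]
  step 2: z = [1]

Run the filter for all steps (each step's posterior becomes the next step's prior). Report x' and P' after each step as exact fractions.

step 0: x' = [15/17, 40/17], P' = [106/17 192/17; 192/17 376/17]
step 1: x' = [338/399, 1028/399], P' = [12188/399 23432/399; 23432/399 45740/399]
step 2: x' = [88548/28765, 148054/28765], P' = [1449992/28765 2801176/28765; 2801176/28765 5461468/28765]

step 0: x̄ = F·x = [5, 4]
step 0: P̄ = F·P·Fᵀ + Q = [18 16; 16 24]
step 0: y = z − H·x̄ = [-7]
step 0: S = H·P̄·Hᵀ + R = [34]
step 0: K = P̄·Hᵀ·S⁻¹ = [10/17; 4/17]
step 0: x' = x̄ + K·y = [15/17, 40/17]
step 0: P' = (I − K·H)·P̄ = [106/17 192/17; 192/17 376/17]
step 1: x̄ = F·x = [70/17, 110/17]
step 1: P̄ = F·P·Fᵀ + Q = [1636/17 2328/17; 2328/17 3532/17]
step 1: y = z − H·x̄ = [-47/17]
step 1: S = H·P̄·Hᵀ + R = [798/17]
step 1: K = P̄·Hᵀ·S⁻¹ = [472/399; 562/399]
step 1: x' = x̄ + K·y = [338/399, 1028/399]
step 1: P' = (I − K·H)·P̄ = [12188/399 23432/399; 23432/399 45740/399]
step 2: x̄ = F·x = [568/133, 2732/399]
step 2: P̄ = F·P·Fᵀ + Q = [63272/133 93608/133; 93608/133 420764/399]
step 2: y = z − H·x̄ = [-277/399]
step 2: S = H·P̄·Hᵀ + R = [57530/399]
step 2: K = P̄·Hᵀ·S⁻¹ = [49404/28765; 70442/28765]
step 2: x' = x̄ + K·y = [88548/28765, 148054/28765]
step 2: P' = (I − K·H)·P̄ = [1449992/28765 2801176/28765; 2801176/28765 5461468/28765]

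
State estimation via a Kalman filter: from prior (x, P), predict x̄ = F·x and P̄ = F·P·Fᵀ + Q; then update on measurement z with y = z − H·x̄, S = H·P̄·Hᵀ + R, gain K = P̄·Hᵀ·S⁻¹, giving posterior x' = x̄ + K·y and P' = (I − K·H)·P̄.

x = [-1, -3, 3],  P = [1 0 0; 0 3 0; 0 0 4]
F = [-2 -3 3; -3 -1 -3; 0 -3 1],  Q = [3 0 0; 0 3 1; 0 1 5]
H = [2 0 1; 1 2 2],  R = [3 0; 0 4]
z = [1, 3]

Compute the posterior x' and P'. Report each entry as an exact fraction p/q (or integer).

x' = [102917/125289, 178093/125289, -40906/125289]
P' = [222944/125289 165670/125289 -290644/125289; 165670/125289 486512/125289 -468125/125289; -290644/125289 -468125/125289 642365/125289]

x̄ = F·x = [20, -3, 12]
P̄ = F·P·Fᵀ + Q = [70 -21 39; -21 51 -2; 39 -2 36]
y = z − H·x̄ = [-51, -35]
S = H·P̄·Hᵀ + R = [475 319; 319 478]
K = P̄·Hᵀ·S⁻¹ = [51748/125289 -6751/125289; -45595/125289 50611/125289; 20359/125289 14459/125289]
x' = x̄ + K·y = [102917/125289, 178093/125289, -40906/125289]
P' = (I − K·H)·P̄ = [222944/125289 165670/125289 -290644/125289; 165670/125289 486512/125289 -468125/125289; -290644/125289 -468125/125289 642365/125289]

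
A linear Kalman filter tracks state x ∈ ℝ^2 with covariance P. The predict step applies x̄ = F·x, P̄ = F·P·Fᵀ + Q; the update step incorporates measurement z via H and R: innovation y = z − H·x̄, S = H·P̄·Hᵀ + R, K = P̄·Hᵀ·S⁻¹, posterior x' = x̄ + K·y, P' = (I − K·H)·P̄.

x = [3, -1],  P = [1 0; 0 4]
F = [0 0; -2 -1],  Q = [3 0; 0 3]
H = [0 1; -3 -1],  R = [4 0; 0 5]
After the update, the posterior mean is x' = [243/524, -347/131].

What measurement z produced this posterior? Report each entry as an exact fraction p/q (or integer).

x̄ = F·x = [0, -5]
P̄ = F·P·Fᵀ + Q = [3 0; 0 11]
S = H·P̄·Hᵀ + R = [15 -11; -11 43]
K = P̄·Hᵀ·S⁻¹ = [-99/524 -135/524; 88/131 -11/131]
x' − x̄ = [243/524, 308/131] = K·y
y = (KᵀK)⁻¹·Kᵀ·(x' − x̄) = [3, -4]
z = y + H·x̄ = [3, -4] + [-5, 5] = [-2, 1]

z = [-2, 1]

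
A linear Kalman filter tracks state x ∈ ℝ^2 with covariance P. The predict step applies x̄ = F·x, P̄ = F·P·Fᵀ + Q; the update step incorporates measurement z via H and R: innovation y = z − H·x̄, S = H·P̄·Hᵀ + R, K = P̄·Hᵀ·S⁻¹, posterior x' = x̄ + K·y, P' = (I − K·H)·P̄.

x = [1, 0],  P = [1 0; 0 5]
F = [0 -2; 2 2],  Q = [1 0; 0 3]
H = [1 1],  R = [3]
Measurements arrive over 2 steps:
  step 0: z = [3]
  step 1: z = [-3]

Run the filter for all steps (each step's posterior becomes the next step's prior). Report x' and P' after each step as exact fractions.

step 0: x' = [1/11, 29/11], P' = [230/11 -227/11; -227/11 248/11]
step 1: x' = [-8181/997, 5295/997], P' = [14130/997 -11373/997; -11373/997 11508/997]

step 0: x̄ = F·x = [0, 2]
step 0: P̄ = F·P·Fᵀ + Q = [21 -20; -20 27]
step 0: y = z − H·x̄ = [1]
step 0: S = H·P̄·Hᵀ + R = [11]
step 0: K = P̄·Hᵀ·S⁻¹ = [1/11; 7/11]
step 0: x' = x̄ + K·y = [1/11, 29/11]
step 0: P' = (I − K·H)·P̄ = [230/11 -227/11; -227/11 248/11]
step 1: x̄ = F·x = [-58/11, 60/11]
step 1: P̄ = F·P·Fᵀ + Q = [1003/11 -84/11; -84/11 129/11]
step 1: y = z − H·x̄ = [-35/11]
step 1: S = H·P̄·Hᵀ + R = [997/11]
step 1: K = P̄·Hᵀ·S⁻¹ = [919/997; 45/997]
step 1: x' = x̄ + K·y = [-8181/997, 5295/997]
step 1: P' = (I − K·H)·P̄ = [14130/997 -11373/997; -11373/997 11508/997]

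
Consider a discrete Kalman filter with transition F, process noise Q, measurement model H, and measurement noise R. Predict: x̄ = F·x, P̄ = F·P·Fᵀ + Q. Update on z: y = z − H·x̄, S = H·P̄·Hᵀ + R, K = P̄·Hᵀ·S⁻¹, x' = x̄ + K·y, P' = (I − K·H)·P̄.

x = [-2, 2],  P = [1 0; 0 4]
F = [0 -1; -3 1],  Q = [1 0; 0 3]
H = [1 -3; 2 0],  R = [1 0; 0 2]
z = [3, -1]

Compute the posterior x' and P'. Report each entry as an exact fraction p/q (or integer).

x̄ = F·x = [-2, 8]
P̄ = F·P·Fᵀ + Q = [5 -4; -4 16]
y = z − H·x̄ = [29, 3]
S = H·P̄·Hᵀ + R = [174 34; 34 22]
K = P̄·Hᵀ·S⁻¹ = [17/1336 581/1336; -109/334 47/334]
x' = x̄ + K·y = [-109/334, -174/167]
P' = (I − K·H)·P̄ = [581/1336 47/334; 47/334 26/167]

x' = [-109/334, -174/167]
P' = [581/1336 47/334; 47/334 26/167]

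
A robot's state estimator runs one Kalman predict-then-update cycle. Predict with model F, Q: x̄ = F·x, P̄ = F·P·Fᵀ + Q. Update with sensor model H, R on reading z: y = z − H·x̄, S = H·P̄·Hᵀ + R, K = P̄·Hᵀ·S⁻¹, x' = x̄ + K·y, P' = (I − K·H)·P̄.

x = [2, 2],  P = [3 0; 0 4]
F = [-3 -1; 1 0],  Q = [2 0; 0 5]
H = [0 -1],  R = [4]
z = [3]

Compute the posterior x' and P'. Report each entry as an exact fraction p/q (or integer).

x' = [-17/4, -4/3]
P' = [105/4 -3; -3 8/3]

x̄ = F·x = [-8, 2]
P̄ = F·P·Fᵀ + Q = [33 -9; -9 8]
y = z − H·x̄ = [5]
S = H·P̄·Hᵀ + R = [12]
K = P̄·Hᵀ·S⁻¹ = [3/4; -2/3]
x' = x̄ + K·y = [-17/4, -4/3]
P' = (I − K·H)·P̄ = [105/4 -3; -3 8/3]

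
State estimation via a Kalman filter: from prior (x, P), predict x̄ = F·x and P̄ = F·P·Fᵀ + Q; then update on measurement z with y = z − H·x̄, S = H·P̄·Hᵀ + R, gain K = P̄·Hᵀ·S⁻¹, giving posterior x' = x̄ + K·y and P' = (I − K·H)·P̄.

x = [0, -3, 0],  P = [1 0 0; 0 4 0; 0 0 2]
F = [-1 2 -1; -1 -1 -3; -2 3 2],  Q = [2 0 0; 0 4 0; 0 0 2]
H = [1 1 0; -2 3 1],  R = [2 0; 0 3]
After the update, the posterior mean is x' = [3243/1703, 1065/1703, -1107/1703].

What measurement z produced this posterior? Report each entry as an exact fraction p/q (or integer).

x̄ = F·x = [-6, 3, -9]
P̄ = F·P·Fᵀ + Q = [21 -1 22; -1 27 -22; 22 -22 50]
S = H·P̄·Hᵀ + R = [48 38; 38 172]
K = P̄·Hᵀ·S⁻¹ = [2157/3406 -466/1703; 1077/3406 485/1703; 570/1703 -720/1703]
x' − x̄ = [13461/1703, -4044/1703, 14220/1703] = K·y
y = (KᵀK)⁻¹·Kᵀ·(x' − x̄) = [6, -15]
z = y + H·x̄ = [6, -15] + [-3, 12] = [3, -3]

z = [3, -3]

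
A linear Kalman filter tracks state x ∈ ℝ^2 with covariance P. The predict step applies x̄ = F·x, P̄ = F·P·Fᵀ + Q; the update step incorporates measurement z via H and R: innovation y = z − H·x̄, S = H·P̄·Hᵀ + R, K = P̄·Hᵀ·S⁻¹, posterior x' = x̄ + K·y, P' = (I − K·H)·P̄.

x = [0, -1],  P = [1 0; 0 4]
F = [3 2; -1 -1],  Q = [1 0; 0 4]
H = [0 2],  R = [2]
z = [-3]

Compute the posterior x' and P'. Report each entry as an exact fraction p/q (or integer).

x' = [17/19, -26/19]
P' = [252/19 -11/19; -11/19 9/19]

x̄ = F·x = [-2, 1]
P̄ = F·P·Fᵀ + Q = [26 -11; -11 9]
y = z − H·x̄ = [-5]
S = H·P̄·Hᵀ + R = [38]
K = P̄·Hᵀ·S⁻¹ = [-11/19; 9/19]
x' = x̄ + K·y = [17/19, -26/19]
P' = (I − K·H)·P̄ = [252/19 -11/19; -11/19 9/19]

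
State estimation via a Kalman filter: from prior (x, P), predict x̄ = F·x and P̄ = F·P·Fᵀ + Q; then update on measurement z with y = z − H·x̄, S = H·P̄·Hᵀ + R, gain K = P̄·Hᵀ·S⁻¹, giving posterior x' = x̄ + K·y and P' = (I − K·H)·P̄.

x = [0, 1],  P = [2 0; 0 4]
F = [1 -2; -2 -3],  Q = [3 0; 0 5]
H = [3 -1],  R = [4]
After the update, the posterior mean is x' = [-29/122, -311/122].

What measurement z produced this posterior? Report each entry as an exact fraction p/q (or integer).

x̄ = F·x = [-2, -3]
P̄ = F·P·Fᵀ + Q = [21 20; 20 49]
S = H·P̄·Hᵀ + R = [122]
K = P̄·Hᵀ·S⁻¹ = [43/122; 11/122]
x' − x̄ = [215/122, 55/122] = K·y
y = (KᵀK)⁻¹·Kᵀ·(x' − x̄) = [5]
z = y + H·x̄ = [5] + [-3] = [2]

z = [2]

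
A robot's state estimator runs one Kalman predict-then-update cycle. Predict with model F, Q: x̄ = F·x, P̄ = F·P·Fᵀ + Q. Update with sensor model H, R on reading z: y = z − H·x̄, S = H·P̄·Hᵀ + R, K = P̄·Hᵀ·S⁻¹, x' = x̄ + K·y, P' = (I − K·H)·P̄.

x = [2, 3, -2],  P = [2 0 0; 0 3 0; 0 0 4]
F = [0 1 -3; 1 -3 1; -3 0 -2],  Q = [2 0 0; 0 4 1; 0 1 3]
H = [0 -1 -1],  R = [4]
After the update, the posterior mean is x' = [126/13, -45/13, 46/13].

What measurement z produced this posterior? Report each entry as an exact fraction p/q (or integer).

z = [-1]

x̄ = F·x = [9, -9, -2]
P̄ = F·P·Fᵀ + Q = [41 -21 24; -21 37 -13; 24 -13 37]
S = H·P̄·Hᵀ + R = [52]
K = P̄·Hᵀ·S⁻¹ = [-3/52; -6/13; -6/13]
x' − x̄ = [9/13, 72/13, 72/13] = K·y
y = (KᵀK)⁻¹·Kᵀ·(x' − x̄) = [-12]
z = y + H·x̄ = [-12] + [11] = [-1]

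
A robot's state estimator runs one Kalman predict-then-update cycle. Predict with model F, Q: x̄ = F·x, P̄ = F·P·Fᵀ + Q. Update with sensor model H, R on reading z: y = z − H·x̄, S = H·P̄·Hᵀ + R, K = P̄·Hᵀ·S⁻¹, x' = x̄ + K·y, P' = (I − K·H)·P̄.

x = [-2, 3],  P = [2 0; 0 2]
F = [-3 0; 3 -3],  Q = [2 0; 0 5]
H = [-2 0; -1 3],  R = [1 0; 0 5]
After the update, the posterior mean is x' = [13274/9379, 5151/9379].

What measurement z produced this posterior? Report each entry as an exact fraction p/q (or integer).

x̄ = F·x = [6, -15]
P̄ = F·P·Fᵀ + Q = [20 -18; -18 41]
S = H·P̄·Hᵀ + R = [81 148; 148 502]
K = P̄·Hᵀ·S⁻¹ = [-4564/9379 -37/9379; -1398/9379 6093/18758]
x' − x̄ = [-43000/9379, 145836/9379] = K·y
y = (KᵀK)⁻¹·Kᵀ·(x' − x̄) = [9, 52]
z = y + H·x̄ = [9, 52] + [-12, -51] = [-3, 1]

z = [-3, 1]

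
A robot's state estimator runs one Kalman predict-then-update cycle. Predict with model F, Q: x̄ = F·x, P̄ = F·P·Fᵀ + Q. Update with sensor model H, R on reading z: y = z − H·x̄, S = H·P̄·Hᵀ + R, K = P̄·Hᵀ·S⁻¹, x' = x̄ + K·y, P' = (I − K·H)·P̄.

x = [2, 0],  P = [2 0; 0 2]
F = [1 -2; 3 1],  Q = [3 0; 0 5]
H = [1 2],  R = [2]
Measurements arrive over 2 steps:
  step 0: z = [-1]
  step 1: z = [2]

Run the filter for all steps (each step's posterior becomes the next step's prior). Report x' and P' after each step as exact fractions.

step 0: x̄ = F·x = [2, 6]
step 0: P̄ = F·P·Fᵀ + Q = [13 2; 2 25]
step 0: y = z − H·x̄ = [-15]
step 0: S = H·P̄·Hᵀ + R = [123]
step 0: K = P̄·Hᵀ·S⁻¹ = [17/123; 52/123]
step 0: x' = x̄ + K·y = [-3/41, -14/41]
step 0: P' = (I − K·H)·P̄ = [1310/123 -638/123; -638/123 371/123]
step 1: x̄ = F·x = [25/41, -23/41]
step 1: P̄ = F·P·Fᵀ + Q = [1905/41 2126/41; 2126/41 8948/123]
step 1: y = z − H·x̄ = [103/41]
step 1: S = H·P̄·Hᵀ + R = [67265/123]
step 1: K = P̄·Hᵀ·S⁻¹ = [18471/67265; 24274/67265]
step 1: x' = x̄ + K·y = [87418/67265, 23247/67265]
step 1: P' = (I − K·H)·P̄ = [351558/67265 -157308/67265; -157308/67265 102928/67265]

step 0: x' = [-3/41, -14/41], P' = [1310/123 -638/123; -638/123 371/123]
step 1: x' = [87418/67265, 23247/67265], P' = [351558/67265 -157308/67265; -157308/67265 102928/67265]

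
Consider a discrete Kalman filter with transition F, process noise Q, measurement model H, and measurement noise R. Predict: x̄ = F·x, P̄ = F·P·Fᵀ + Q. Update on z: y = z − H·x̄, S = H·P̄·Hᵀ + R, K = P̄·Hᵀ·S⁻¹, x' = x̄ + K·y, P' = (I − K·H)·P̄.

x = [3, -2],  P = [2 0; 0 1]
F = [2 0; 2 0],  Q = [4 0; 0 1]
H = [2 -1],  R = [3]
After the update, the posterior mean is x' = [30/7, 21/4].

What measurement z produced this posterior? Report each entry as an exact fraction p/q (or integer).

z = [3]

x̄ = F·x = [6, 6]
P̄ = F·P·Fᵀ + Q = [12 8; 8 9]
S = H·P̄·Hᵀ + R = [28]
K = P̄·Hᵀ·S⁻¹ = [4/7; 1/4]
x' − x̄ = [-12/7, -3/4] = K·y
y = (KᵀK)⁻¹·Kᵀ·(x' − x̄) = [-3]
z = y + H·x̄ = [-3] + [6] = [3]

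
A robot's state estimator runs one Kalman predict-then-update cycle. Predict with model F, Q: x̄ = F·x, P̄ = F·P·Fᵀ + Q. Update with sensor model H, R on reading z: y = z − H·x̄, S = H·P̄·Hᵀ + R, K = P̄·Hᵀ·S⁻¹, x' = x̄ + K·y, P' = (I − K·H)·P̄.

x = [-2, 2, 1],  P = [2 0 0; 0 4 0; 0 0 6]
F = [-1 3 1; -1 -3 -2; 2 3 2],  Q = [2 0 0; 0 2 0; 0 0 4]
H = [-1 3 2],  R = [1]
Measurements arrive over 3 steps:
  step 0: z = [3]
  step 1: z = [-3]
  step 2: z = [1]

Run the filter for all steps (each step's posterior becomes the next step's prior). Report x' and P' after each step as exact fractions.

step 0: x' = [25/81, 962/243, -1052/243], P' = [218/27 -206/81 620/81; -206/81 3452/243 -5432/243; 620/81 -5432/243 9032/243]
step 1: x' = [66665/19359, -83071/19359, 128032/19359], P' = [357484/19359 197494/19359 -122638/19359; 197494/19359 634996/19359 -854782/19359; -122638/19359 -854782/19359 1224616/19359]
step 2: x' = [-4199832/1987267, -11686322/1987267, 16537351/1987267], P' = [45603622/1987267 -1066940/1987267 23762724/1987267; -1066940/1987267 142139390/1987267 -213567042/1987267; 23762724/1987267 -213567042/1987267 332140884/1987267]

step 0: x̄ = F·x = [9, -6, 4]
step 0: P̄ = F·P·Fᵀ + Q = [46 -46 44; -46 64 -64; 44 -64 72]
step 0: y = z − H·x̄ = [22]
step 0: S = H·P̄·Hᵀ + R = [243]
step 0: K = P̄·Hᵀ·S⁻¹ = [-32/81; 110/243; -92/243]
step 0: x' = x̄ + K·y = [25/81, 962/243, -1052/243]
step 0: P' = (I − K·H)·P̄ = [218/27 -206/81 620/81; -206/81 3452/243 -5432/243; 620/81 -5432/243 9032/243]
step 1: x̄ = F·x = [1759/243, -857/243, 932/243]
step 1: P̄ = F·P·Fᵀ + Q = [9944/243 3578/243 -5534/243; 3578/243 8192/243 -11534/243; -5534/243 -11534/243 18296/243]
step 1: y = z − H·x̄ = [193/27]
step 1: S = H·P̄·Hᵀ + R = [239/3]
step 1: K = P̄·Hᵀ·S⁻¹ = [-1142/2151; -230/2151; 836/2151]
step 1: x' = x̄ + K·y = [66665/19359, -83071/19359, 128032/19359]
step 1: P' = (I − K·H)·P̄ = [357484/19359 197494/19359 -122638/19359; 197494/19359 634996/19359 -854782/19359; -122638/19359 -854782/19359 1224616/19359]
step 2: x̄ = F·x = [-187846/19359, -73516/19359, 46727/6453]
step 2: P̄ = F·P·Fᵀ + Q = [1267402/19359 -236312/19359 116224/6453; -236312/19359 1446658/19359 -704210/6453; 116224/6453 -704210/6453 361360/2151]
step 2: y = z − H·x̄ = [-228301/19359]
step 2: S = H·P̄·Hᵀ + R = [1987267/19359]
step 2: K = P̄·Hᵀ·S⁻¹ = [-1278994/1987267; 351026/1987267; -182082/1987267]
step 2: x' = x̄ + K·y = [-4199832/1987267, -11686322/1987267, 16537351/1987267]
step 2: P' = (I − K·H)·P̄ = [45603622/1987267 -1066940/1987267 23762724/1987267; -1066940/1987267 142139390/1987267 -213567042/1987267; 23762724/1987267 -213567042/1987267 332140884/1987267]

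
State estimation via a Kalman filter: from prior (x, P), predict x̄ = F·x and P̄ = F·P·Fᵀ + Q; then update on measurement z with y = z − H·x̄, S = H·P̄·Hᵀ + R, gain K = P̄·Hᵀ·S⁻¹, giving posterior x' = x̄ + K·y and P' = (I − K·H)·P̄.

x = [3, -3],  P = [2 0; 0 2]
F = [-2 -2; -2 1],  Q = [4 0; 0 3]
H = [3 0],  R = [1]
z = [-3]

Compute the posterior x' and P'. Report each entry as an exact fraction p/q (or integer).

x' = [-180/181, -1665/181]
P' = [20/181 4/181; 4/181 2209/181]

x̄ = F·x = [0, -9]
P̄ = F·P·Fᵀ + Q = [20 4; 4 13]
y = z − H·x̄ = [-3]
S = H·P̄·Hᵀ + R = [181]
K = P̄·Hᵀ·S⁻¹ = [60/181; 12/181]
x' = x̄ + K·y = [-180/181, -1665/181]
P' = (I − K·H)·P̄ = [20/181 4/181; 4/181 2209/181]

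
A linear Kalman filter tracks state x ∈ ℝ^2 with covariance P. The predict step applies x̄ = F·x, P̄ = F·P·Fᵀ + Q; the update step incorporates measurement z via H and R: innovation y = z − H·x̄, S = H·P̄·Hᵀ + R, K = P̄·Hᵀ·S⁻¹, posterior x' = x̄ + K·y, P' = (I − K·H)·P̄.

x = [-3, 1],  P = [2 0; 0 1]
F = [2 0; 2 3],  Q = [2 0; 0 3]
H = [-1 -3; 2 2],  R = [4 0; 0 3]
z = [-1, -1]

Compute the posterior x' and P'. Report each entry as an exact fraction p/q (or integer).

x̄ = F·x = [-6, -3]
P̄ = F·P·Fᵀ + Q = [10 8; 8 20]
y = z − H·x̄ = [-16, 17]
S = H·P̄·Hᵀ + R = [242 -204; -204 187]
K = P̄·Hᵀ·S⁻¹ = [29/107 888/1819; -38/107 -160/1819]
x' = x̄ + K·y = [-218/107, 127/107]
P' = (I − K·H)·P̄ = [2984/1819 -1652/1819; -1652/1819 1412/1819]

x' = [-218/107, 127/107]
P' = [2984/1819 -1652/1819; -1652/1819 1412/1819]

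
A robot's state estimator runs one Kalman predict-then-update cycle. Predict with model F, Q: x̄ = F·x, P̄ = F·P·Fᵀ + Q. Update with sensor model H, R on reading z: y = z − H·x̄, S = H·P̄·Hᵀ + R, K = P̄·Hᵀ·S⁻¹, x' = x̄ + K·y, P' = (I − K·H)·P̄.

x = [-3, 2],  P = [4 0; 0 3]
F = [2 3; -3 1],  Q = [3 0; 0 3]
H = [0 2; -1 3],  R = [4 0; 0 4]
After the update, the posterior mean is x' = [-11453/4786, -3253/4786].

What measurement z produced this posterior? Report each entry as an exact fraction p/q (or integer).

x̄ = F·x = [0, 11]
P̄ = F·P·Fᵀ + Q = [46 -15; -15 42]
S = H·P̄·Hᵀ + R = [172 282; 282 518]
K = P̄·Hᵀ·S⁻¹ = [5061/4786 -1798/2393; 1875/4786 141/2393]
x' − x̄ = [-11453/4786, -55899/4786] = K·y
y = (KᵀK)⁻¹·Kᵀ·(x' − x̄) = [-25, -32]
z = y + H·x̄ = [-25, -32] + [22, 33] = [-3, 1]

z = [-3, 1]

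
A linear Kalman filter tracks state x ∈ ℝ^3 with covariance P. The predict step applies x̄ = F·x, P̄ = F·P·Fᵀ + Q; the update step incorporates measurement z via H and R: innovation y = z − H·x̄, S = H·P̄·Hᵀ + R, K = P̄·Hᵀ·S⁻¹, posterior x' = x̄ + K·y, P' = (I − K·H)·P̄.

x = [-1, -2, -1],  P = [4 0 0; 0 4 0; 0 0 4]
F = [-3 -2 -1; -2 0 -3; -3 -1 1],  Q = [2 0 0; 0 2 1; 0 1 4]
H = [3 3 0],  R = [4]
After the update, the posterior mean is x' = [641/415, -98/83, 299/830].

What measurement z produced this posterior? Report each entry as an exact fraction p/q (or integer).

z = [1]

x̄ = F·x = [8, 5, 4]
P̄ = F·P·Fᵀ + Q = [58 36 40; 36 54 13; 40 13 48]
S = H·P̄·Hᵀ + R = [1660]
K = P̄·Hᵀ·S⁻¹ = [141/830; 27/166; 159/1660]
x' − x̄ = [-2679/415, -513/83, -3021/830] = K·y
y = (KᵀK)⁻¹·Kᵀ·(x' − x̄) = [-38]
z = y + H·x̄ = [-38] + [39] = [1]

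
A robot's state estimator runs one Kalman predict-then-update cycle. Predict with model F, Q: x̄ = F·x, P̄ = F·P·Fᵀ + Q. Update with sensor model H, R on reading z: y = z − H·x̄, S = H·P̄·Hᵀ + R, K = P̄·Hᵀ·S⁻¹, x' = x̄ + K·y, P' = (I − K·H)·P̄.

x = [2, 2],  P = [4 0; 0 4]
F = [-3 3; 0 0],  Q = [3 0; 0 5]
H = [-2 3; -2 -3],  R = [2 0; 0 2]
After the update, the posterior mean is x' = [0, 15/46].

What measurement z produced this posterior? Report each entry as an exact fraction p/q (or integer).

x̄ = F·x = [0, 0]
P̄ = F·P·Fᵀ + Q = [75 0; 0 5]
S = H·P̄·Hᵀ + R = [347 255; 255 347]
K = P̄·Hᵀ·S⁻¹ = [-75/301 -75/301; 15/92 -15/92]
x' − x̄ = [0, 15/46] = K·y
y = (KᵀK)⁻¹·Kᵀ·(x' − x̄) = [1, -1]
z = y + H·x̄ = [1, -1] + [0, 0] = [1, -1]

z = [1, -1]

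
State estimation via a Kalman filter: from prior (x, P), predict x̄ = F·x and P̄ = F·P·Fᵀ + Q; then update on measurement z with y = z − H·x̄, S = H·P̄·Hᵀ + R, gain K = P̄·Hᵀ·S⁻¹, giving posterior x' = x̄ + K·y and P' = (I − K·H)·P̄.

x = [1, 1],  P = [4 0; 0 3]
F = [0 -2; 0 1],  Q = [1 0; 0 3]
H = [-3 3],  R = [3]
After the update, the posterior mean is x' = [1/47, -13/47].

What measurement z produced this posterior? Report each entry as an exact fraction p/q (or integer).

x̄ = F·x = [-2, 1]
P̄ = F·P·Fᵀ + Q = [13 -6; -6 6]
S = H·P̄·Hᵀ + R = [282]
K = P̄·Hᵀ·S⁻¹ = [-19/94; 6/47]
x' − x̄ = [95/47, -60/47] = K·y
y = (KᵀK)⁻¹·Kᵀ·(x' − x̄) = [-10]
z = y + H·x̄ = [-10] + [9] = [-1]

z = [-1]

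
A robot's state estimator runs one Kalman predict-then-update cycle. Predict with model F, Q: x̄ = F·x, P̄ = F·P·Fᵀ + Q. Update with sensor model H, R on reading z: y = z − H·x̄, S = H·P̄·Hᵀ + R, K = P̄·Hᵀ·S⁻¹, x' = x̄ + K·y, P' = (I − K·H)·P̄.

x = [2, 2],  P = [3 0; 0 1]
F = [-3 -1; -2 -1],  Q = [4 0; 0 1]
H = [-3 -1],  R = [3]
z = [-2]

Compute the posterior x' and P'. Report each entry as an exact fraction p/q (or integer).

x̄ = F·x = [-8, -6]
P̄ = F·P·Fᵀ + Q = [32 19; 19 14]
y = z − H·x̄ = [-32]
S = H·P̄·Hᵀ + R = [419]
K = P̄·Hᵀ·S⁻¹ = [-115/419; -71/419]
x' = x̄ + K·y = [328/419, -242/419]
P' = (I − K·H)·P̄ = [183/419 -204/419; -204/419 825/419]

x' = [328/419, -242/419]
P' = [183/419 -204/419; -204/419 825/419]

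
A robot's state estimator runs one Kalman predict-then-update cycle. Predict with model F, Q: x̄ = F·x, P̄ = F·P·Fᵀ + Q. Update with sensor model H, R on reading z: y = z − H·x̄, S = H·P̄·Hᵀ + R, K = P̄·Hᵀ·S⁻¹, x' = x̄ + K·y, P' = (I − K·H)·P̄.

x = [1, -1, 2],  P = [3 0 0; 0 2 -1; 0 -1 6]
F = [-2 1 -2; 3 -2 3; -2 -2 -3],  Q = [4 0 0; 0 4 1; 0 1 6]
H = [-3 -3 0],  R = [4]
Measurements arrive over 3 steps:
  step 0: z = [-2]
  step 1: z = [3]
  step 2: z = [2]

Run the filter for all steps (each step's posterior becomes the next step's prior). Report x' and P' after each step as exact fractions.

step 0: x̄ = F·x = [-7, 11, -6]
step 0: P̄ = F·P·Fᵀ + Q = [46 -65 43; -65 105 -63; 43 -63 68]
step 0: y = z − H·x̄ = [10]
step 0: S = H·P̄·Hᵀ + R = [193]
step 0: K = P̄·Hᵀ·S⁻¹ = [57/193; -120/193; 60/193]
step 0: x' = x̄ + K·y = [-781/193, 923/193, -558/193]
step 0: P' = (I − K·H)·P̄ = [5629/193 -5705/193 4879/193; -5705/193 5865/193 -4959/193; 4879/193 -4959/193 9524/193]
step 1: x̄ = F·x = [3601/193, -5863/193, 1390/193]
step 1: P̄ = F·P·Fᵀ + Q = [148937/193 -235844/193 100351/193; -235844/193 376399/193 -157612/193; 100351/193 -157612/193 86250/193]
step 1: y = z − H·x̄ = [-6207/193]
step 1: S = H·P̄·Hᵀ + R = [483604/193]
step 1: K = P̄·Hᵀ·S⁻¹ = [260721/483604; -421665/483604; 171783/483604]
step 1: x' = x̄ + K·y = [638149/483604, -1130029/483604, -2041697/483604]
step 1: P' = (I − K·H)·P̄ = [20990099/483604 -21337727/483604 19392277/483604; -21337727/483604 21899947/483604 -19621321/483604; 19392277/483604 -19621321/483604 63219927/483604]
step 2: x̄ = F·x = [1677067/483604, -88663/21982, 7108851/483604]
step 2: P̄ = F·P·Fᵀ + Q = [679648875/483604 -48567305/21982 551106059/483604; -48567305/21982 38363500/10991 -38865693/21982; 551106059/483604 -38865693/21982 569990807/483604]
step 2: y = z − H·x̄ = [146651/483604]
step 2: S = H·P̄·Hᵀ + R = [2078067511/483604]
step 2: K = P̄·Hᵀ·S⁻¹ = [1166495505/2078067511; -1858539870/2078067511; 911817561/2078067511]
step 2: x' = x̄ + K·y = [7560165298/2078067511, -8945348104/2078067511, 30823548318/2078067511]
step 2: P' = (I − K·H)·P̄ = [106790851275/2078067511 -108346178615/2078067511 168742421561/2078067511; -108346178615/2078067511 110824231775/2078067511 -169958178309/2078067511; 168742421561/2078067511 -169958178309/2078067511 730076908064/2078067511]

step 0: x' = [-781/193, 923/193, -558/193], P' = [5629/193 -5705/193 4879/193; -5705/193 5865/193 -4959/193; 4879/193 -4959/193 9524/193]
step 1: x' = [638149/483604, -1130029/483604, -2041697/483604], P' = [20990099/483604 -21337727/483604 19392277/483604; -21337727/483604 21899947/483604 -19621321/483604; 19392277/483604 -19621321/483604 63219927/483604]
step 2: x' = [7560165298/2078067511, -8945348104/2078067511, 30823548318/2078067511], P' = [106790851275/2078067511 -108346178615/2078067511 168742421561/2078067511; -108346178615/2078067511 110824231775/2078067511 -169958178309/2078067511; 168742421561/2078067511 -169958178309/2078067511 730076908064/2078067511]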